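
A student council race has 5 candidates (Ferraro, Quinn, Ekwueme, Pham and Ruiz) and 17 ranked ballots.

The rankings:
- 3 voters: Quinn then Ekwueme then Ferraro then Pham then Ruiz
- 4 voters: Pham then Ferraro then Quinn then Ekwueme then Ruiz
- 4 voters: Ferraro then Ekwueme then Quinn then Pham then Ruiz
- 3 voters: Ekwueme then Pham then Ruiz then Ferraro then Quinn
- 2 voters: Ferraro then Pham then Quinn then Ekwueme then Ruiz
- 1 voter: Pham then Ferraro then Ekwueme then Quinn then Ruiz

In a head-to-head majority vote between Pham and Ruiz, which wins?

Pham

Ballots ranking Pham above Ruiz: 3 + 4 + 4 + 3 + 2 + 1 = 17.
Ballots ranking Ruiz above Pham: 17 − 17 = 0.
Pham wins the head-to-head 17–0.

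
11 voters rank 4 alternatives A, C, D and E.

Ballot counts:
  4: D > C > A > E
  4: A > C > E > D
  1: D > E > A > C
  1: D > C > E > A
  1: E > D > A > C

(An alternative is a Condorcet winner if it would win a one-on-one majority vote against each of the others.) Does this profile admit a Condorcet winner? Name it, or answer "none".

D

Check each pair by majority over 11 ballots:
A vs C: 6 to 5, A.
A vs D: A preferred on 4 ballots; D wins 7–4.
A vs E: 4+4 = 8 for A, 3 for E — A by 8–3.
C vs D: C is ranked higher on 4 ballots, D on 7. D wins 7–4.
C vs E: 4+4+1 = 9 for C, 2 for E — C by 9–2.
D vs E: D preferred on 4+1+1 = 6 ballots; D wins 6–5.
D beats each of A, C, E — D is the Condorcet winner.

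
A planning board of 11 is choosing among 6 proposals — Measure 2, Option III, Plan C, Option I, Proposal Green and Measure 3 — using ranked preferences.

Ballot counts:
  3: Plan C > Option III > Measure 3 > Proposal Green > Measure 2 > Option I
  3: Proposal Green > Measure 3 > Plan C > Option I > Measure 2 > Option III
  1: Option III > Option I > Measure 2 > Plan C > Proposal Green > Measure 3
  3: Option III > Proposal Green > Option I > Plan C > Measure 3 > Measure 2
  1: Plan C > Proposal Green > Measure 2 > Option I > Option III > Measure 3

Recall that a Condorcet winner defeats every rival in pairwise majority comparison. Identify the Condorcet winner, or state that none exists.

Check each pair by majority over 11 ballots:
Measure 2–Option III: Option III 7–4.
Measure 2–Plan C: Plan C 10–1.
Measure 2 vs Option I: Option I, 7–4.
Measure 2–Proposal Green: Proposal Green 10–1.
Measure 2 vs Measure 3: Measure 3 wins 9–2.
Option III–Plan C: Plan C 7–4.
Option III vs Option I: Option III wins 7–4.
Option III vs Proposal Green: Option III wins 7–4.
Option III vs Measure 3: Option III wins 8–3.
Plan C vs Option I: Plan C wins 7–4.
Plan C vs Proposal Green: Proposal Green wins 6–5.
Plan C–Measure 3: Plan C 8–3.
Option I vs Proposal Green: Proposal Green, 10–1.
Option I–Measure 3: Measure 3 6–5.
Proposal Green–Measure 3: Proposal Green 8–3.
Every option loses at least once (Measure 2 loses to Option III; Option III loses to Plan C; Plan C loses to Proposal Green; Option I loses to Option III; Proposal Green loses to Option III; Measure 3 loses to Option III). The majority relation contains the cycle Option III beats Proposal Green beats Plan C beats Option III, so there is no Condorcet winner.

none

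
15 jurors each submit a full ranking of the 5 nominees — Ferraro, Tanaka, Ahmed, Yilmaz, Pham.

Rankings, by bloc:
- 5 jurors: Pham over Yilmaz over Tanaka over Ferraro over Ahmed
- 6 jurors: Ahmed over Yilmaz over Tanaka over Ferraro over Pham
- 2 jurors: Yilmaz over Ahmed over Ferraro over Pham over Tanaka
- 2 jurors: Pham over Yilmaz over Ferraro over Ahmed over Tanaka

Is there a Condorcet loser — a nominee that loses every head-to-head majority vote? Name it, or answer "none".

Pairwise majorities:
Ferraro vs Tanaka: Ferraro is ranked higher on 2+2 = 4 ballots, Tanaka on 11. Tanaka wins 11–4.
Ferraro vs Ahmed: Ahmed, 8–7.
Ferraro vs Yilmaz: Yilmaz wins 15–0.
Ferraro vs Pham: Ferraro is ranked higher on 6+2 = 8 ballots, Pham on 7. Ferraro wins 8–7.
Tanaka vs Ahmed: Tanaka is ranked higher on 5 ballots, Ahmed on 10. Ahmed wins 10–5.
Tanaka vs Yilmaz: Tanaka is ranked higher on 0 ballots, Yilmaz on 15. Yilmaz wins 15–0.
Tanaka vs Pham: Tanaka preferred on 6 ballots; Pham wins 9–6.
Ahmed vs Yilmaz: 6 to 9, Yilmaz.
Ahmed vs Pham: 8 to 7, Ahmed.
Yilmaz–Pham: Yilmaz 8–7.
Every nominee wins at least one matchup (Ferraro beats Pham; Tanaka beats Ferraro; Ahmed beats Ferraro; Yilmaz beats Ferraro; Pham beats Tanaka), so there is no Condorcet loser.

none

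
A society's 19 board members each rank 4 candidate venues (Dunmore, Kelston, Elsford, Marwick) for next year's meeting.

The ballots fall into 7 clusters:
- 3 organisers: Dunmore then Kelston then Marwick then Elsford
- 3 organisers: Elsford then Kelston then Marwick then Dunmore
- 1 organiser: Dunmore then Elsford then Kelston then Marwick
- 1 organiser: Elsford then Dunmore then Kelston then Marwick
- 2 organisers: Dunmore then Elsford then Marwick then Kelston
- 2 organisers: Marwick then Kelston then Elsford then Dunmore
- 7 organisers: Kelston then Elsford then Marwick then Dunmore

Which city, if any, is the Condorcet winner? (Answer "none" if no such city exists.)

Check each pair by majority over 19 ballots:
Dunmore vs Kelston: Dunmore is ranked higher on 3+1+1+2 = 7 ballots, Kelston on 12. Kelston wins 12–7.
Dunmore vs Elsford: 3+1+2 = 6 for Dunmore, 13 for Elsford — Elsford by 13–6.
Dunmore vs Marwick: 3+1+1+2 = 7 for Dunmore, 12 for Marwick — Marwick by 12–7.
Kelston vs Elsford: Kelston wins 12–7.
Kelston vs Marwick: Kelston preferred on 3+3+1+1+7 = 15 ballots; Kelston wins 15–4.
Elsford vs Marwick: Elsford wins 14–5.
Kelston wins every pairwise contest, so Kelston is the Condorcet winner.

Kelston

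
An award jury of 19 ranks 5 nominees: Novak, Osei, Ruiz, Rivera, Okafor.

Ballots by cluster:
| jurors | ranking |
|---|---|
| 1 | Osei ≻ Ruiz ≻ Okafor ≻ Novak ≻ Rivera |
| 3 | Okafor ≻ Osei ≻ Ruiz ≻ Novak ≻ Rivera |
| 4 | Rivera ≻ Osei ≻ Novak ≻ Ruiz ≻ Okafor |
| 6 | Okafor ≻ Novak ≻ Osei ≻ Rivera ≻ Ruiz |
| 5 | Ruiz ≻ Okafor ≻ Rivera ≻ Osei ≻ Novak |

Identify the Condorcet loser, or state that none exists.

Head-to-head results (19 jurors):
Novak vs Osei: 6 for Novak, 13 for Osei — Osei by 13–6.
Novak vs Ruiz: 10 to 9, Novak.
Novak vs Rivera: Novak preferred on 1+3+6 = 10 ballots; Novak wins 10–9.
Novak vs Okafor: Okafor, 15–4.
Osei vs Ruiz: Osei, 14–5.
Osei vs Rivera: Osei, 10–9.
Osei vs Okafor: Okafor wins 14–5.
Ruiz vs Rivera: Rivera, 10–9.
Ruiz vs Okafor: Ruiz wins 10–9.
Rivera vs Okafor: Okafor, 15–4.
Every nominee wins at least one matchup (Novak beats Ruiz; Osei beats Novak; Ruiz beats Okafor; Rivera beats Ruiz; Okafor beats Novak), so there is no Condorcet loser.

none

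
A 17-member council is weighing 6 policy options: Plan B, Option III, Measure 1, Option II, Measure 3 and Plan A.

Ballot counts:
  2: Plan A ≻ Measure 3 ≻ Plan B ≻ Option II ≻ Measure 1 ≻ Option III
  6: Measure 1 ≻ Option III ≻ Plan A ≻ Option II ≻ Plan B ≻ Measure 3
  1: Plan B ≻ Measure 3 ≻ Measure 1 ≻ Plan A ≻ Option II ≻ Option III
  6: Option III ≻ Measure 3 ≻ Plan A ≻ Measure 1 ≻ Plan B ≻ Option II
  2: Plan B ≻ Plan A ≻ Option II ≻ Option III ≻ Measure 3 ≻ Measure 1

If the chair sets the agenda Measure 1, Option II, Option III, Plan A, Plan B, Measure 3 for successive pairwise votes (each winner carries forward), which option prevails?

Round 1: Measure 1 vs Option II — 13–4, Measure 1 advances.
Round 2: Measure 1 vs Option III — 9–8, Measure 1 advances.
Round 3: Measure 1 vs Plan A — 7–10, Plan A advances.
Round 4: Plan A vs Plan B — 14–3, Plan A advances.
Round 5: Plan A vs Measure 3 — 10–7, Plan A advances.
The agenda winner is Plan A.

Plan A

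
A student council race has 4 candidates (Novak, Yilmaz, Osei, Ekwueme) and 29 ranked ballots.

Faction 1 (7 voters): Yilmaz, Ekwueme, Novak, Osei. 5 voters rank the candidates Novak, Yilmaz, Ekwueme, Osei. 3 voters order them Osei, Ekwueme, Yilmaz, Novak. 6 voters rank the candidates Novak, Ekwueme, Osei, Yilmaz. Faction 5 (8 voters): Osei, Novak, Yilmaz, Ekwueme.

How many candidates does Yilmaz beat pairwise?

Yilmaz against each rival (29 voters):
Yilmaz–Novak: Novak 19–10.
Yilmaz vs Osei: Osei, 17–12.
Yilmaz vs Ekwueme: Yilmaz is ranked higher on 7+5+8 = 20 ballots, Ekwueme on 9. Yilmaz wins 20–9.
Yilmaz beats Ekwueme; loses to Novak, Osei — 1 pairwise win.

1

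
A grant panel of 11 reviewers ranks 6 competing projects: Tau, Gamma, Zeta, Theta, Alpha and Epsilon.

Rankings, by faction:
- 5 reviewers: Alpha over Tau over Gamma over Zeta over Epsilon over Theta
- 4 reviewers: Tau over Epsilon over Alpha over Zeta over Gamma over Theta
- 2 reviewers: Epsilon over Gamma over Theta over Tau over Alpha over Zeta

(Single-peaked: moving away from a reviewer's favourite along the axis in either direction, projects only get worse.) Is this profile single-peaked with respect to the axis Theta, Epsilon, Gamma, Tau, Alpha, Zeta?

no

Axis positions: Theta=1, Epsilon=2, Gamma=3, Tau=4, Alpha=5, Zeta=6.
Faction 1 (peak Alpha at position 5): ranking walks positions 5-4-3-6-2-1, expanding outward from the peak — single-peaked.
Faction 2: ranking walks positions 4-2-5-6-3-1; Epsilon is ranked above Gamma even though Gamma lies between Epsilon and the peak Tau on the axis — preferences dip and rise again. Not single-peaked.
Faction 3 (peak Epsilon at position 2): ranking walks positions 2-3-1-4-5-6, expanding outward from the peak — single-peaked.
Faction 2 violates single-peakedness, so the profile is not single-peaked on this axis.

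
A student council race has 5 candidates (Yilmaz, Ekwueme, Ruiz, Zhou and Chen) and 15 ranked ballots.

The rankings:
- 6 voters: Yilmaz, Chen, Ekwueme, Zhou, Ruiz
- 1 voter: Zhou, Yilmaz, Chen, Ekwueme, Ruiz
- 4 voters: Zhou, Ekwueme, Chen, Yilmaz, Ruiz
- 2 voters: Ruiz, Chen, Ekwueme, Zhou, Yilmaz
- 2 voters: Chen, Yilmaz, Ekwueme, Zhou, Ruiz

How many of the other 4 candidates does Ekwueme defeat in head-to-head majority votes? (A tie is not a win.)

2

Ekwueme against each rival (15 voters):
Ekwueme vs Yilmaz: 6 to 9, Yilmaz.
Ekwueme–Ruiz: Ekwueme 13–2.
Ekwueme vs Zhou: Ekwueme wins 10–5.
Ekwueme–Chen: Chen 11–4.
Ekwueme beats Ruiz, Zhou; loses to Yilmaz, Chen — 2 pairwise wins.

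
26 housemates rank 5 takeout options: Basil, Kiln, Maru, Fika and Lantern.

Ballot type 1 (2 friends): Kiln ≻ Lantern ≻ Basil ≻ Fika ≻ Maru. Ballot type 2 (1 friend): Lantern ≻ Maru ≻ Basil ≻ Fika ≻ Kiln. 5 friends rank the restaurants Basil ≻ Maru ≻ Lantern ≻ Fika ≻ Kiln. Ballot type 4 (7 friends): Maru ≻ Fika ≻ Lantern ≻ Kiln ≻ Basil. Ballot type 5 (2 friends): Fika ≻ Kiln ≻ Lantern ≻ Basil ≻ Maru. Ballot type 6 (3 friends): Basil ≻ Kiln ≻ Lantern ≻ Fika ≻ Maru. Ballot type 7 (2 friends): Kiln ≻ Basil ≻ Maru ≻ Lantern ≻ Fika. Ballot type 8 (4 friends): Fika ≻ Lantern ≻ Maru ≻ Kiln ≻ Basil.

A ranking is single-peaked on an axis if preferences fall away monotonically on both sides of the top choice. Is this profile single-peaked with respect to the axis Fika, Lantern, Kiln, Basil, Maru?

Axis positions: Fika=1, Lantern=2, Kiln=3, Basil=4, Maru=5.
Ballot type 1 (peak Kiln at position 3): ranking walks positions 3-2-4-1-5, expanding outward from the peak — single-peaked.
Ballot type 2: ranking walks positions 2-5-4-1-3; Maru is ranked above Kiln even though Kiln lies between Maru and the peak Lantern on the axis — preferences dip and rise again. Not single-peaked.
Ballot type 3: ranking walks positions 4-5-2-1-3; Lantern is ranked above Kiln even though Kiln lies between Lantern and the peak Basil on the axis — preferences dip and rise again. Not single-peaked.
Ballot type 4: ranking walks positions 5-1-2-3-4; Fika is ranked above Basil even though Basil lies between Fika and the peak Maru on the axis — preferences dip and rise again. Not single-peaked.
Ballot type 5: ranking walks positions 1-3-2-4-5; Kiln is ranked above Lantern even though Lantern lies between Kiln and the peak Fika on the axis — preferences dip and rise again. Not single-peaked.
Ballot type 6 (peak Basil at position 4): ranking walks positions 4-3-2-1-5, expanding outward from the peak — single-peaked.
Ballot type 7 (peak Kiln at position 3): ranking walks positions 3-4-5-2-1, expanding outward from the peak — single-peaked.
Ballot type 8: ranking walks positions 1-2-5-3-4; Maru is ranked above Kiln even though Kiln lies between Maru and the peak Fika on the axis — preferences dip and rise again. Not single-peaked.
Ballot type 2 violates single-peakedness, so the profile is not single-peaked on this axis.

no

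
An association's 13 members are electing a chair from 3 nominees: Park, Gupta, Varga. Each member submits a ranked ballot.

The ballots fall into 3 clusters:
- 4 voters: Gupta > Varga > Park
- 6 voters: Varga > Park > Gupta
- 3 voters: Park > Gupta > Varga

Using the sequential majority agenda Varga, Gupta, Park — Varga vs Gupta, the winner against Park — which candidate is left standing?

Park

Round 1: Varga vs Gupta — 6–7, Gupta advances.
Round 2: Gupta vs Park — 4–9, Park advances.
Park survives the agenda.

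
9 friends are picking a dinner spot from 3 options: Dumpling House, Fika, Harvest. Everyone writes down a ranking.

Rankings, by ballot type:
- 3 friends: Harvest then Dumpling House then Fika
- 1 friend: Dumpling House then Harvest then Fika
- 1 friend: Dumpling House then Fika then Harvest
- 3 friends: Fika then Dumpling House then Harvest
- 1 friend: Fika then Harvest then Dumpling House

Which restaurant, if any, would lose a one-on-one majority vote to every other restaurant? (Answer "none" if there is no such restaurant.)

Pairwise majorities:
Dumpling House vs Fika: 3+1+1 = 5 for Dumpling House, 4 for Fika — Dumpling House by 5–4.
Dumpling House vs Harvest: 1+1+3 = 5 for Dumpling House, 4 for Harvest — Dumpling House by 5–4.
Fika–Harvest: Fika 5–4.
Harvest loses to every other restaurant — it is the Condorcet loser.

Harvest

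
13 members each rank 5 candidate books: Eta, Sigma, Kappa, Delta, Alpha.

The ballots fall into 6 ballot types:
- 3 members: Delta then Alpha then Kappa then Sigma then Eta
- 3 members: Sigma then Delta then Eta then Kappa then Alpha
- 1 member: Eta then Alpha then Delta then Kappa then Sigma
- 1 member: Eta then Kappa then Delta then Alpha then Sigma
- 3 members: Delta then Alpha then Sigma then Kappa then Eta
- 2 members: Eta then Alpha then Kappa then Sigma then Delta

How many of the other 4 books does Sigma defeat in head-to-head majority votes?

1

Sigma against each rival (13 members):
Sigma–Eta: Sigma 9–4.
Sigma–Kappa: Kappa 7–6.
Sigma vs Delta: Delta, 8–5.
Sigma vs Alpha: 3 for Sigma, 10 for Alpha — Alpha by 10–3.
Sigma beats Eta; loses to Kappa, Delta, Alpha — 1 pairwise win.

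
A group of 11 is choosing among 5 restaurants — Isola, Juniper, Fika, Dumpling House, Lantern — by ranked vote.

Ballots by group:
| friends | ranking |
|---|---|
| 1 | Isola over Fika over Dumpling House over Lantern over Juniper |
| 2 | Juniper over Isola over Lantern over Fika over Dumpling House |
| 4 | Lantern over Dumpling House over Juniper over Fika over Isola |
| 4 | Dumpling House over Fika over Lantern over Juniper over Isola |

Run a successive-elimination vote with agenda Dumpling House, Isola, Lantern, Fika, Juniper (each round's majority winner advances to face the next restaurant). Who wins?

Lantern

Round 1: Dumpling House vs Isola — 8–3, Dumpling House advances.
Round 2: Dumpling House vs Lantern — 5–6, Lantern advances.
Round 3: Lantern vs Fika — 6–5, Lantern advances.
Round 4: Lantern vs Juniper — 9–2, Lantern advances.
Lantern survives the agenda.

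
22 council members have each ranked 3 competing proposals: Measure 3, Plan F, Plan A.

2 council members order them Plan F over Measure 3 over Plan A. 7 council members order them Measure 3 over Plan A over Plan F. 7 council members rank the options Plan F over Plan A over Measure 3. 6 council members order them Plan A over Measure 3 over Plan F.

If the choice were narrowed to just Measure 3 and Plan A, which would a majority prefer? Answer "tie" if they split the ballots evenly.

Ballots ranking Measure 3 above Plan A: 2 + 7 = 9.
Ballots ranking Plan A above Measure 3: 22 − 9 = 13.
Plan A wins the head-to-head 13–9.

Plan A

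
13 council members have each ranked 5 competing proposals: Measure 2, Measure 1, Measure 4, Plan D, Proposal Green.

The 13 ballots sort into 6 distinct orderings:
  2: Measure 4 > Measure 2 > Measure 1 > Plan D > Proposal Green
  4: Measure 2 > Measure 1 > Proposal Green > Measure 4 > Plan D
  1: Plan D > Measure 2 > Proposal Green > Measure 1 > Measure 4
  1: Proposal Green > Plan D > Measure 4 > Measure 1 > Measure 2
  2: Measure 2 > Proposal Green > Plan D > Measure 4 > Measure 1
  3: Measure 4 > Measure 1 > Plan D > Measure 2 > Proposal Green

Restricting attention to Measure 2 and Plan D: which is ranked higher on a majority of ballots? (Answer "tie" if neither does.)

Ballots ranking Measure 2 above Plan D: 2 + 4 + 2 = 8.
Ballots ranking Plan D above Measure 2: 13 − 8 = 5.
Measure 2 wins the head-to-head 8–5.

Measure 2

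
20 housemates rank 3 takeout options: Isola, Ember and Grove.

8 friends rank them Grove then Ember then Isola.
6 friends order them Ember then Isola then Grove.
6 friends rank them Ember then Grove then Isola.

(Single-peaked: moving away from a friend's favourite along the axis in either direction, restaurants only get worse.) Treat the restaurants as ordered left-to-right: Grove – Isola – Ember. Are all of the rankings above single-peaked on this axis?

no

Axis positions: Grove=1, Isola=2, Ember=3.
Ballot type 1: ranking walks positions 1-3-2; Ember is ranked above Isola even though Isola lies between Ember and the peak Grove on the axis — preferences dip and rise again. Not single-peaked.
Ballot type 2 (peak Ember at position 3): ranking walks positions 3-2-1, expanding outward from the peak — single-peaked.
Ballot type 3: ranking walks positions 3-1-2; Grove is ranked above Isola even though Isola lies between Grove and the peak Ember on the axis — preferences dip and rise again. Not single-peaked.
Ballot type 1 violates single-peakedness, so the profile is not single-peaked on this axis.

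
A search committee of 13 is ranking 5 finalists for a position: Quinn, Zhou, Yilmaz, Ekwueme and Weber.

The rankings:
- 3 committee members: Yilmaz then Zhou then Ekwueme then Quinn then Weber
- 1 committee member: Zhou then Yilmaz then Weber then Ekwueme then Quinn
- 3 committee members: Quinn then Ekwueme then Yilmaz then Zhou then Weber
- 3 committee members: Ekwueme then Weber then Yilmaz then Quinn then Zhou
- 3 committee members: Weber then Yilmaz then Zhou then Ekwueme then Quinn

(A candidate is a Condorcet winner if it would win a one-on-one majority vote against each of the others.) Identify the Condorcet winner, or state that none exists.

Yilmaz

Check each pair by majority over 13 ballots:
Quinn vs Zhou: Quinn is ranked higher on 3+3 = 6 ballots, Zhou on 7. Zhou wins 7–6.
Quinn vs Yilmaz: Quinn is ranked higher on 3 ballots, Yilmaz on 10. Yilmaz wins 10–3.
Quinn vs Ekwueme: 3 for Quinn, 10 for Ekwueme — Ekwueme by 10–3.
Quinn vs Weber: 3+3 = 6 for Quinn, 7 for Weber — Weber by 7–6.
Zhou vs Yilmaz: Zhou is ranked higher on 1 ballot, Yilmaz on 12. Yilmaz wins 12–1.
Zhou vs Ekwueme: 7 to 6, Zhou.
Zhou vs Weber: Zhou preferred on 3+1+3 = 7 ballots; Zhou wins 7–6.
Yilmaz vs Ekwueme: 7 to 6, Yilmaz.
Yilmaz vs Weber: 7 to 6, Yilmaz.
Ekwueme vs Weber: Ekwueme preferred on 3+3+3 = 9 ballots; Ekwueme wins 9–4.
Yilmaz beats each of Quinn, Zhou, Ekwueme, Weber — Yilmaz is the Condorcet winner.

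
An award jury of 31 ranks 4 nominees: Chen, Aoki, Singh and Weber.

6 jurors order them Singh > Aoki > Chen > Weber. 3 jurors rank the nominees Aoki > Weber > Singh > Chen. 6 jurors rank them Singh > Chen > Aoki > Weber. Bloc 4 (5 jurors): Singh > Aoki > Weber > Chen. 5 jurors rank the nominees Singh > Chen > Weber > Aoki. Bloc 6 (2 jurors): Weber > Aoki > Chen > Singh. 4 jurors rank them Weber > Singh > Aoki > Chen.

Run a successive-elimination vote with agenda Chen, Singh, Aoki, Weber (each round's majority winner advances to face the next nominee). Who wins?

Singh

Round 1: Chen vs Singh — 2–29, Singh advances.
Round 2: Singh vs Aoki — 26–5, Singh advances.
Round 3: Singh vs Weber — 22–9, Singh advances.
Singh survives the agenda.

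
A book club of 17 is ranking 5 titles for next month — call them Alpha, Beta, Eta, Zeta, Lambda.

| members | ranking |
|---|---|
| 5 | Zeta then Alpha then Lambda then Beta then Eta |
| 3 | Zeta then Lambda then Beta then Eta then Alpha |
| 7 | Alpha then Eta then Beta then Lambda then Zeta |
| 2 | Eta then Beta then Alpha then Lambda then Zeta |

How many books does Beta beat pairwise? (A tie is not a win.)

Beta against each rival (17 members):
Beta vs Alpha: 3+2 = 5 for Beta, 12 for Alpha — Alpha by 12–5.
Beta vs Eta: Beta is ranked higher on 5+3 = 8 ballots, Eta on 9. Eta wins 9–8.
Beta vs Zeta: Beta, 9–8.
Beta vs Lambda: Beta is ranked higher on 7+2 = 9 ballots, Lambda on 8. Beta wins 9–8.
Beta beats Zeta, Lambda; loses to Alpha, Eta — 2 pairwise wins.

2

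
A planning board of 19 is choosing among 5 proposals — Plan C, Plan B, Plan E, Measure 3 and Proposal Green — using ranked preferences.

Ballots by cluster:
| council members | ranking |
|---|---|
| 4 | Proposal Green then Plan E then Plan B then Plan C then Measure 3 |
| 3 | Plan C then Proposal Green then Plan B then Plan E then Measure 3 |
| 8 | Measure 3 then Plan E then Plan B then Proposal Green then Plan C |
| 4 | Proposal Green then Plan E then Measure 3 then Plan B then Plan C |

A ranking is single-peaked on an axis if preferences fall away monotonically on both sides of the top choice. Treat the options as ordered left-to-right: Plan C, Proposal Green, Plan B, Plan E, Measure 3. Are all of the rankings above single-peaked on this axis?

no

Axis positions: Plan C=1, Proposal Green=2, Plan B=3, Plan E=4, Measure 3=5.
Cluster 1: ranking walks positions 2-4-3-1-5; Plan E is ranked above Plan B even though Plan B lies between Plan E and the peak Proposal Green on the axis — preferences dip and rise again. Not single-peaked.
Cluster 2 (peak Plan C at position 1): ranking walks positions 1-2-3-4-5, expanding outward from the peak — single-peaked.
Cluster 3 (peak Measure 3 at position 5): ranking walks positions 5-4-3-2-1, expanding outward from the peak — single-peaked.
Cluster 4: ranking walks positions 2-4-5-3-1; Plan E is ranked above Plan B even though Plan B lies between Plan E and the peak Proposal Green on the axis — preferences dip and rise again. Not single-peaked.
Cluster 1 violates single-peakedness, so the profile is not single-peaked on this axis.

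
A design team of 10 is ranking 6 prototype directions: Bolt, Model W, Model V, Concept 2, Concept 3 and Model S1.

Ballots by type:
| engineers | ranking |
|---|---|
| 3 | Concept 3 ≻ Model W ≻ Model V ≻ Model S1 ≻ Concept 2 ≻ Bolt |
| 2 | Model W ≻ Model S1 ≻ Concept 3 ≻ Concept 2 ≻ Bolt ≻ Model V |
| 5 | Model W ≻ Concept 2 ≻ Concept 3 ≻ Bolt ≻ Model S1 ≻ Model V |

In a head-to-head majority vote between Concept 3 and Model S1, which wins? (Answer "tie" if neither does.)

Ballots ranking Concept 3 above Model S1: 3 + 5 = 8.
Ballots ranking Model S1 above Concept 3: 10 − 8 = 2.
Concept 3 wins the head-to-head 8–2.

Concept 3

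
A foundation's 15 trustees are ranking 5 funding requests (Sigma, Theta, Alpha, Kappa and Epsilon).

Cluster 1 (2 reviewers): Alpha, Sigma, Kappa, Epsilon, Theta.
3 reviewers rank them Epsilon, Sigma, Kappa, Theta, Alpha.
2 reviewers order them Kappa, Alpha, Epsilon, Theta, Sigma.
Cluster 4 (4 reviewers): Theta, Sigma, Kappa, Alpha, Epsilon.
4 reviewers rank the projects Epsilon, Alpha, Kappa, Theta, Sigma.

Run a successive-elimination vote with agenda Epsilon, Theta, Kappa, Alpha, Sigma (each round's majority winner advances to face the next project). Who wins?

Sigma

Round 1: Epsilon vs Theta — 11–4, Epsilon advances.
Round 2: Epsilon vs Kappa — 7–8, Kappa advances.
Round 3: Kappa vs Alpha — 9–6, Kappa advances.
Round 4: Kappa vs Sigma — 6–9, Sigma advances.
The agenda winner is Sigma.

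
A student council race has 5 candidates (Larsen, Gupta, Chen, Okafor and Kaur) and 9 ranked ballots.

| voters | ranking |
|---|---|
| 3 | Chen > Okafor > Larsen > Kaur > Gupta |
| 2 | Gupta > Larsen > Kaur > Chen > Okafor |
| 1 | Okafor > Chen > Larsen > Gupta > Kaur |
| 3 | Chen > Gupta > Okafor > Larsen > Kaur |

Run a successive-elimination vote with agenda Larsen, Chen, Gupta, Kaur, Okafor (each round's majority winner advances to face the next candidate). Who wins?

Chen

Round 1: Larsen vs Chen — 2–7, Chen advances.
Round 2: Chen vs Gupta — 7–2, Chen advances.
Round 3: Chen vs Kaur — 7–2, Chen advances.
Round 4: Chen vs Okafor — 8–1, Chen advances.
The agenda winner is Chen.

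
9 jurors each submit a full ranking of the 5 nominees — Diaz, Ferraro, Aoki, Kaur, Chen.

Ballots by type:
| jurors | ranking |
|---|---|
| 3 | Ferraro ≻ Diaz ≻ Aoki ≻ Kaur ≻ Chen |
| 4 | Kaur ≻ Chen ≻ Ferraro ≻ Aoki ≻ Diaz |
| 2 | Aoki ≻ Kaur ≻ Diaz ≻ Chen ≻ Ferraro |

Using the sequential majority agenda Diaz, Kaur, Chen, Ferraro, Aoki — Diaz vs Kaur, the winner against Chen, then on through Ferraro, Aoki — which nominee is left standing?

Round 1: Diaz vs Kaur — 3–6, Kaur advances.
Round 2: Kaur vs Chen — 9–0, Kaur advances.
Round 3: Kaur vs Ferraro — 6–3, Kaur advances.
Round 4: Kaur vs Aoki — 4–5, Aoki advances.
The agenda winner is Aoki.

Aoki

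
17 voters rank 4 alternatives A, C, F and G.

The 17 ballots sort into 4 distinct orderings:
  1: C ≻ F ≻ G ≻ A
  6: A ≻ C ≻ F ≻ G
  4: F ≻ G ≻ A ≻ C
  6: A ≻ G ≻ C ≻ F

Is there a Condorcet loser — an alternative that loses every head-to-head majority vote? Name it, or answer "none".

none

Head-to-head results (17 voters):
A vs C: 6+4+6 = 16 for A, 1 for C — A by 16–1.
A vs F: A wins 12–5.
A vs G: A preferred on 6+6 = 12 ballots; A wins 12–5.
C vs F: C is ranked higher on 1+6+6 = 13 ballots, F on 4. C wins 13–4.
C vs G: C preferred on 1+6 = 7 ballots; G wins 10–7.
F–G: F 11–6.
Every alternative wins at least one matchup (A beats C; C beats F; F beats G; G beats C), so there is no Condorcet loser.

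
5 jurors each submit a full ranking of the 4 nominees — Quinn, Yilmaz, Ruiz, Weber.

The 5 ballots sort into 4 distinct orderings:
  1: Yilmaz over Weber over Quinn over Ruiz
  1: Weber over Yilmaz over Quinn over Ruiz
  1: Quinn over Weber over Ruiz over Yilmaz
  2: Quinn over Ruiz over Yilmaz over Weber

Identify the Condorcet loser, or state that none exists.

none

Head-to-head results (5 jurors):
Quinn–Yilmaz: Quinn 3–2.
Quinn vs Ruiz: Quinn wins 5–0.
Quinn vs Weber: 3 to 2, Quinn.
Yilmaz–Ruiz: Ruiz 3–2.
Yilmaz vs Weber: Yilmaz preferred on 1+2 = 3 ballots; Yilmaz wins 3–2.
Ruiz vs Weber: 2 to 3, Weber.
Each nominee has at least one pairwise win (Quinn beats Yilmaz; Yilmaz beats Weber; Ruiz beats Yilmaz; Weber beats Ruiz) — no Condorcet loser.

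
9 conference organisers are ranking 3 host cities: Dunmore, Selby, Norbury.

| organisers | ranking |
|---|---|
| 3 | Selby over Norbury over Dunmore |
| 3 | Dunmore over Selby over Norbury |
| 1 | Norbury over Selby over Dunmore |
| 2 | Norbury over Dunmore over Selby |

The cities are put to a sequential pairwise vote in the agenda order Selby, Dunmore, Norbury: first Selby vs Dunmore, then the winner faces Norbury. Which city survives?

Round 1: Selby vs Dunmore — 4–5, Dunmore advances.
Round 2: Dunmore vs Norbury — 3–6, Norbury advances.
Norbury survives the agenda.

Norbury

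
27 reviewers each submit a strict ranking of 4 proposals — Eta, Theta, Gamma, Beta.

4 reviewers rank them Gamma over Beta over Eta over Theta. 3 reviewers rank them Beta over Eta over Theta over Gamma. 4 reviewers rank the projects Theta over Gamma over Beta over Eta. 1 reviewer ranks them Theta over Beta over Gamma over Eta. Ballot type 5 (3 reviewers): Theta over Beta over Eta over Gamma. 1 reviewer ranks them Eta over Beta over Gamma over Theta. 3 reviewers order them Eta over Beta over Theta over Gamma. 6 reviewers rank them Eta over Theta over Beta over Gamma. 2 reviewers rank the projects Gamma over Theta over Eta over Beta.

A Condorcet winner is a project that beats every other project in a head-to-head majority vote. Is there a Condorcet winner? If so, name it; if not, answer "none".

Check each pair by majority over 27 ballots:
Eta vs Theta: 4+3+1+3+6 = 17 for Eta, 10 for Theta — Eta by 17–10.
Eta vs Gamma: 3+3+1+3+6 = 16 for Eta, 11 for Gamma — Eta by 16–11.
Eta vs Beta: 12 to 15, Beta.
Theta vs Gamma: 20 to 7, Theta.
Theta vs Beta: 4+1+3+6+2 = 16 for Theta, 11 for Beta — Theta by 16–11.
Gamma vs Beta: Gamma preferred on 4+4+2 = 10 ballots; Beta wins 17–10.
Each project drops at least one matchup (Eta loses to Beta; Theta loses to Eta; Gamma loses to Eta; Beta loses to Theta); the cycle Eta beats Theta beats Beta beats Eta rules out a Condorcet winner.

none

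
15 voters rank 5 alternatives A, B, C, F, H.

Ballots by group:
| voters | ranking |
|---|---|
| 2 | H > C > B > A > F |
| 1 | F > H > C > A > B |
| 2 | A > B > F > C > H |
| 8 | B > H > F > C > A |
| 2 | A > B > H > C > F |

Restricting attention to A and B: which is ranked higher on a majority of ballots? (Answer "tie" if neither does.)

B

Ballots ranking A above B: 1 + 2 + 2 = 5.
Ballots ranking B above A: 15 − 5 = 10.
B wins the head-to-head 10–5.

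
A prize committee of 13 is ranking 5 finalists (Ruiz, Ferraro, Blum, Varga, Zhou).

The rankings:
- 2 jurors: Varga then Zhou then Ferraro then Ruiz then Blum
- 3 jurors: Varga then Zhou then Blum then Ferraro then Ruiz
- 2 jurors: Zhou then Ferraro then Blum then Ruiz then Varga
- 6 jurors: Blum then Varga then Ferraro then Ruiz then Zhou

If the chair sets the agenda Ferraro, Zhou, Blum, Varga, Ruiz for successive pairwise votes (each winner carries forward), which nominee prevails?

Round 1: Ferraro vs Zhou — 6–7, Zhou advances.
Round 2: Zhou vs Blum — 7–6, Zhou advances.
Round 3: Zhou vs Varga — 2–11, Varga advances.
Round 4: Varga vs Ruiz — 11–2, Varga advances.
The agenda winner is Varga.

Varga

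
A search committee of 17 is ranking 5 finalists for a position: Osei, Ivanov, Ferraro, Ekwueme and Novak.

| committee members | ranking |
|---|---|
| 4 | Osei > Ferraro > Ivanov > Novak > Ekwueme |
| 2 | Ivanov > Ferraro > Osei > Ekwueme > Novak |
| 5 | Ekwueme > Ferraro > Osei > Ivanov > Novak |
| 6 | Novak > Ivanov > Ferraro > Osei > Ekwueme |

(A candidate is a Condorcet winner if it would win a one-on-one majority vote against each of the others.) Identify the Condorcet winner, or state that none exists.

Ferraro

Head-to-head results (17 committee members):
Osei vs Ivanov: Osei, 9–8.
Osei–Ferraro: Ferraro 13–4.
Osei vs Ekwueme: Osei, 12–5.
Osei vs Novak: Osei wins 11–6.
Ivanov vs Ferraro: Ferraro, 9–8.
Ivanov vs Ekwueme: Ivanov wins 12–5.
Ivanov–Novak: Ivanov 11–6.
Ferraro–Ekwueme: Ferraro 12–5.
Ferraro–Novak: Ferraro 11–6.
Ekwueme vs Novak: Novak, 10–7.
Only Ferraro has no losses; Ferraro is the Condorcet winner.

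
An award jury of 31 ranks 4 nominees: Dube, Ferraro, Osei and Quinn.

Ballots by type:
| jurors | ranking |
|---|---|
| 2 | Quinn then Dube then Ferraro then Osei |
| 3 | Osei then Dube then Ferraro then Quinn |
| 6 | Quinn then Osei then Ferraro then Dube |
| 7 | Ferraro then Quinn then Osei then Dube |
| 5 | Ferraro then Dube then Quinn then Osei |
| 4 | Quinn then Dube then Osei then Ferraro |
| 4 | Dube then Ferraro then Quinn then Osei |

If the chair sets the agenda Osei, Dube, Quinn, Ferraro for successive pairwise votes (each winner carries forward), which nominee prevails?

Round 1: Osei vs Dube — 16–15, Osei advances.
Round 2: Osei vs Quinn — 3–28, Quinn advances.
Round 3: Quinn vs Ferraro — 12–19, Ferraro advances.
Ferraro survives the agenda.

Ferraro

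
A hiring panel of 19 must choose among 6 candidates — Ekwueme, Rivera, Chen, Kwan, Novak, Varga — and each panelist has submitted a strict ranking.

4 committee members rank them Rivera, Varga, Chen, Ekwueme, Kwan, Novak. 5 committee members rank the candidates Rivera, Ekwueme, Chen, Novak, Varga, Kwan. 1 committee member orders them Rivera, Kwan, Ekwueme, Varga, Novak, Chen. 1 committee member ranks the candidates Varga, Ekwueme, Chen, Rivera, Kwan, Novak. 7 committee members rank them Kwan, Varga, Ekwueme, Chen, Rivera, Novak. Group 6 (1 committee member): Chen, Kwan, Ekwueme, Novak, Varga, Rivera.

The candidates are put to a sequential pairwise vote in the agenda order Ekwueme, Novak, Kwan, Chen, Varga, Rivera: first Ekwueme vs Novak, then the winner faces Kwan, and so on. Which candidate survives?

Rivera

Round 1: Ekwueme vs Novak — 19–0, Ekwueme advances.
Round 2: Ekwueme vs Kwan — 10–9, Ekwueme advances.
Round 3: Ekwueme vs Chen — 14–5, Ekwueme advances.
Round 4: Ekwueme vs Varga — 7–12, Varga advances.
Round 5: Varga vs Rivera — 9–10, Rivera advances.
The agenda winner is Rivera.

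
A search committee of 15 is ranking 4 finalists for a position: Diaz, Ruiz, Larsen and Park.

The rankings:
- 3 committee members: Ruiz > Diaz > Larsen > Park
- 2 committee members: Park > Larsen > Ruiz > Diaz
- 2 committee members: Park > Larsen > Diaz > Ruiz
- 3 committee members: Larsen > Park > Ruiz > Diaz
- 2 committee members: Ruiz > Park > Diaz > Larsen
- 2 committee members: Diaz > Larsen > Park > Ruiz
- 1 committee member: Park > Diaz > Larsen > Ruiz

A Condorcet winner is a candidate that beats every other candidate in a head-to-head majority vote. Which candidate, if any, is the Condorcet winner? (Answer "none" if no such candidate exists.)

Check each pair by majority over 15 ballots:
Diaz vs Ruiz: Ruiz wins 10–5.
Diaz vs Larsen: Diaz wins 8–7.
Diaz vs Park: Park, 10–5.
Ruiz vs Larsen: Larsen wins 10–5.
Ruiz vs Park: Park, 10–5.
Larsen vs Park: Larsen wins 8–7.
Each candidate drops at least one matchup (Diaz loses to Ruiz; Ruiz loses to Larsen; Larsen loses to Diaz; Park loses to Larsen); the cycle Diaz → Larsen → Ruiz → Diaz rules out a Condorcet winner.

none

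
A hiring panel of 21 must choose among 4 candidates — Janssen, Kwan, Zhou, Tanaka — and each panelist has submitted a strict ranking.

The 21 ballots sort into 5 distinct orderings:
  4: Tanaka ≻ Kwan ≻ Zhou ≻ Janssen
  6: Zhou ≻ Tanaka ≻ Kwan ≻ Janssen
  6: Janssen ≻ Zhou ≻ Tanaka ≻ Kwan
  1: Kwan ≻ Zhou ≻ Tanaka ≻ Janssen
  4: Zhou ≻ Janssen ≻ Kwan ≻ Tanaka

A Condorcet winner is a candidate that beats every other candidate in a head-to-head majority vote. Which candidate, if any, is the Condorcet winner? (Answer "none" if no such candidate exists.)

Zhou

Pairwise majorities:
Janssen vs Kwan: Kwan wins 11–10.
Janssen vs Zhou: 6 for Janssen, 15 for Zhou — Zhou by 15–6.
Janssen vs Tanaka: Tanaka wins 11–10.
Kwan–Zhou: Zhou 16–5.
Kwan vs Tanaka: Kwan preferred on 1+4 = 5 ballots; Tanaka wins 16–5.
Zhou vs Tanaka: Zhou wins 17–4.
Zhou beats each of Janssen, Kwan, Tanaka — Zhou is the Condorcet winner.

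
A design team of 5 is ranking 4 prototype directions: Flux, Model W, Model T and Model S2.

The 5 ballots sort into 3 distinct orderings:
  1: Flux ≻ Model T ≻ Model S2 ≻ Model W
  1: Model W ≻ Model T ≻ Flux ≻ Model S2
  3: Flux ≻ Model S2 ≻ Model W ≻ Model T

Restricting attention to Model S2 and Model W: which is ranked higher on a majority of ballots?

Ballots ranking Model S2 above Model W: 1 + 3 = 4.
Ballots ranking Model W above Model S2: 5 − 4 = 1.
Model S2 wins the head-to-head 4–1.

Model S2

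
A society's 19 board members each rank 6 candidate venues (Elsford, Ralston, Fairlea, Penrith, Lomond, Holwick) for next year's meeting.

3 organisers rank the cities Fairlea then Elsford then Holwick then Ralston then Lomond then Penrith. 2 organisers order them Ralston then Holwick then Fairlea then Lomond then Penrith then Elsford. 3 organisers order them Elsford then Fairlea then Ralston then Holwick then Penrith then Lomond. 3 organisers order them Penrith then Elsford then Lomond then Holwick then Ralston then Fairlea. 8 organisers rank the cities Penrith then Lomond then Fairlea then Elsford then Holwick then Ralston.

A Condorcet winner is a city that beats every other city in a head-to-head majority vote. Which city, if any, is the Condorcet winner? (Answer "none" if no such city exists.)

Penrith

Check each pair by majority over 19 ballots:
Elsford vs Ralston: Elsford, 17–2.
Elsford vs Fairlea: Fairlea wins 13–6.
Elsford vs Penrith: Penrith, 13–6.
Elsford vs Lomond: Lomond wins 10–9.
Elsford–Holwick: Elsford 17–2.
Ralston vs Fairlea: Fairlea wins 14–5.
Ralston–Penrith: Penrith 11–8.
Ralston vs Lomond: Lomond wins 11–8.
Ralston vs Holwick: Holwick wins 14–5.
Fairlea vs Penrith: Penrith, 11–8.
Fairlea–Lomond: Lomond 11–8.
Fairlea vs Holwick: Fairlea, 14–5.
Penrith vs Lomond: Penrith wins 14–5.
Penrith vs Holwick: Penrith, 11–8.
Lomond vs Holwick: Lomond, 11–8.
Only Penrith has no losses; Penrith is the Condorcet winner.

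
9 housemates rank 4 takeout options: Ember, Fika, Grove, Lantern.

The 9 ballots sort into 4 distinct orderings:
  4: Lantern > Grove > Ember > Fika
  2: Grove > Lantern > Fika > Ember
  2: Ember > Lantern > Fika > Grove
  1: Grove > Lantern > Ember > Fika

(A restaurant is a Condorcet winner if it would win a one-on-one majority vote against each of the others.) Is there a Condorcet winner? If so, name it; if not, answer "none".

Pairwise majorities:
Ember vs Fika: Ember wins 7–2.
Ember–Grove: Grove 7–2.
Ember vs Lantern: Lantern, 7–2.
Fika vs Grove: Grove wins 7–2.
Fika vs Lantern: Lantern wins 9–0.
Grove vs Lantern: Lantern wins 6–3.
Lantern defeats every rival head-to-head and is the Condorcet winner.

Lantern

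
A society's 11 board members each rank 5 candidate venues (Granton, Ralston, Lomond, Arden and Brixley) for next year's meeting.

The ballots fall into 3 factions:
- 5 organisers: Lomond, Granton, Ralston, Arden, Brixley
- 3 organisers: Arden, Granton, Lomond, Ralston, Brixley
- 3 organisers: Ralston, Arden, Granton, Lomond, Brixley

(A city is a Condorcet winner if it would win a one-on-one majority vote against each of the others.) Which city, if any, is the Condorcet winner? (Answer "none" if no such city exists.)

Pairwise majorities:
Granton vs Ralston: Granton preferred on 5+3 = 8 ballots; Granton wins 8–3.
Granton vs Lomond: Granton wins 6–5.
Granton vs Arden: 5 for Granton, 6 for Arden — Arden by 6–5.
Granton vs Brixley: 11 to 0, Granton.
Ralston vs Lomond: Lomond wins 8–3.
Ralston vs Arden: Ralston is ranked higher on 5+3 = 8 ballots, Arden on 3. Ralston wins 8–3.
Ralston–Brixley: Ralston 11–0.
Lomond–Arden: Arden 6–5.
Lomond vs Brixley: 11 to 0, Lomond.
Arden–Brixley: Arden 11–0.
Each city drops at least one matchup (Granton loses to Arden; Ralston loses to Granton; Lomond loses to Granton; Arden loses to Ralston; Brixley loses to Granton); the cycle Granton beats Ralston beats Arden beats Granton rules out a Condorcet winner.

none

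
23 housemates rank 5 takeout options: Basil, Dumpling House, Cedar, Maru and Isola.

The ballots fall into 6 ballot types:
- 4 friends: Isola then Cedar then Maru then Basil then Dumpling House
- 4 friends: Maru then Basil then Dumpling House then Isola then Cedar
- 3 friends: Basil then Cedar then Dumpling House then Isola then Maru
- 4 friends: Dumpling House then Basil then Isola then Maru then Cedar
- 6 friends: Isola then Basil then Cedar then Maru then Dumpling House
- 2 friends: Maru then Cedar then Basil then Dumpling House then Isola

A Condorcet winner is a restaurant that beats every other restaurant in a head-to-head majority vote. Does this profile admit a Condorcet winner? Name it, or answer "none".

Basil

Check each pair by majority over 23 ballots:
Basil–Dumpling House: Basil 19–4.
Basil vs Cedar: Basil is ranked higher on 4+3+4+6 = 17 ballots, Cedar on 6. Basil wins 17–6.
Basil–Maru: Basil 13–10.
Basil vs Isola: Basil wins 13–10.
Dumpling House vs Cedar: Dumpling House is ranked higher on 4+4 = 8 ballots, Cedar on 15. Cedar wins 15–8.
Dumpling House vs Maru: Maru, 16–7.
Dumpling House vs Isola: Dumpling House wins 13–10.
Cedar–Maru: Cedar 13–10.
Cedar vs Isola: Isola wins 18–5.
Maru vs Isola: 4+2 = 6 for Maru, 17 for Isola — Isola by 17–6.
Only Basil has no losses; Basil is the Condorcet winner.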